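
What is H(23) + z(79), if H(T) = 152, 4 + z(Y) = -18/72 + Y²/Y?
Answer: 907/4 ≈ 226.75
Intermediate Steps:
z(Y) = -17/4 + Y (z(Y) = -4 + (-18/72 + Y²/Y) = -4 + (-18*1/72 + Y) = -4 + (-¼ + Y) = -17/4 + Y)
H(23) + z(79) = 152 + (-17/4 + 79) = 152 + 299/4 = 907/4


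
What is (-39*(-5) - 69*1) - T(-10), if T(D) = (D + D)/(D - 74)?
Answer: 2641/21 ≈ 125.76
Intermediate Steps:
T(D) = 2*D/(-74 + D) (T(D) = (2*D)/(-74 + D) = 2*D/(-74 + D))
(-39*(-5) - 69*1) - T(-10) = (-39*(-5) - 69*1) - 2*(-10)/(-74 - 10) = (195 - 69) - 2*(-10)/(-84) = 126 - 2*(-10)*(-1)/84 = 126 - 1*5/21 = 126 - 5/21 = 2641/21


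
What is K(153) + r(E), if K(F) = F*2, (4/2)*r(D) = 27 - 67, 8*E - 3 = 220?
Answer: 286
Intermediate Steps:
E = 223/8 (E = 3/8 + (⅛)*220 = 3/8 + 55/2 = 223/8 ≈ 27.875)
r(D) = -20 (r(D) = (27 - 67)/2 = (½)*(-40) = -20)
K(F) = 2*F
K(153) + r(E) = 2*153 - 20 = 306 - 20 = 286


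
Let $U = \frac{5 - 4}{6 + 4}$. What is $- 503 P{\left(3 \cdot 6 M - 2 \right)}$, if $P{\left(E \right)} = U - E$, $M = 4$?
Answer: $\frac{351597}{10} \approx 35160.0$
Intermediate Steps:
$U = \frac{1}{10}$ ($U = 1 \cdot \frac{1}{10} = \frac{1}{10} \approx 0.1$)
$P{\left(E \right)} = \frac{1}{10} - E$
$- 503 P{\left(3 \cdot 6 M - 2 \right)} = - 503 \left(\frac{1}{10} - \left(3 \cdot 6 \cdot 4 - 2\right)\right) = - 503 \left(\frac{1}{10} - \left(18 \cdot 4 - 2\right)\right) = - 503 \left(\frac{1}{10} - \left(72 - 2\right)\right) = - 503 \left(\frac{1}{10} - 70\right) = \left(-503\right) \left(- \frac{699}{10}\right) = \frac{351597}{10}$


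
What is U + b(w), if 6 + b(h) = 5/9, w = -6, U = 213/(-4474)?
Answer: -221143/40266 ≈ -5.4921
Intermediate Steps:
U = -213/4474 (U = 213*(-1/4474) = -213/4474 ≈ -0.047608)
b(h) = -49/9 (b(h) = -6 + 5/9 = -49/9)
U + b(w) = -213/4474 - 49/9 = -221143/40266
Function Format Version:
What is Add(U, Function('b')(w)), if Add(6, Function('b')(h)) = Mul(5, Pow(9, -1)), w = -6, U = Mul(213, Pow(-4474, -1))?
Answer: Rational(-221143, 40266) ≈ -5.4921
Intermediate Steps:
U = Rational(-213, 4474) (U = Mul(213, Rational(-1, 4474)) = Rational(-213, 4474) ≈ -0.047608)
Function('b')(h) = Rational(-49, 9) (Function('b')(h) = Add(-6, Mul(5, Pow(9, -1))) = Add(-6, Mul(5, Rational(1, 9))) = Add(-6, Rational(5, 9)) = Rational(-49, 9))
Add(U, Function('b')(w)) = Add(Rational(-213, 4474), Rational(-49, 9)) = Rational(-221143, 40266)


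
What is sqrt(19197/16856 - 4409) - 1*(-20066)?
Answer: 20066 + I*sqrt(6389706002)/1204 ≈ 20066.0 + 66.392*I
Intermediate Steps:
sqrt(19197/16856 - 4409) - 1*(-20066) = sqrt(19197*(1/16856) - 4409) + 20066 = sqrt(19197/16856 - 4409) + 20066 = sqrt(-74298907/16856) + 20066 = I*sqrt(6389706002)/1204 + 20066 = 20066 + I*sqrt(6389706002)/1204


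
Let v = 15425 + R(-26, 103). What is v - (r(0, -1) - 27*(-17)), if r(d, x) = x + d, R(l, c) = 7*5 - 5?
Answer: 14997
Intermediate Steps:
R(l, c) = 30 (R(l, c) = 35 - 5 = 30)
r(d, x) = d + x
v = 15455 (v = 15425 + 30 = 15455)
v - (r(0, -1) - 27*(-17)) = 15455 - ((0 - 1) - 27*(-17)) = 15455 - (-1 + 459) = 15455 - 1*458 = 15455 - 458 = 14997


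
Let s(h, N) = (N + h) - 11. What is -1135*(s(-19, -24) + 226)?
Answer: -195220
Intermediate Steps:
s(h, N) = -11 + N + h
-1135*(s(-19, -24) + 226) = -1135*((-11 - 24 - 19) + 226) = -1135*(-54 + 226) = -1135*172 = -195220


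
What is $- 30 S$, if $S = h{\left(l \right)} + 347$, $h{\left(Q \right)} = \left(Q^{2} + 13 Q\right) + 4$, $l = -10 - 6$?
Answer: $-11970$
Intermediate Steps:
$l = -16$
$h{\left(Q \right)} = 4 + Q^{2} + 13 Q$
$S = 399$ ($S = \left(4 + \left(-16\right)^{2} + 13 \left(-16\right)\right) + 347 = \left(4 + 256 - 208\right) + 347 = 52 + 347 = 399$)
$- 30 S = \left(-30\right) 399 = -11970$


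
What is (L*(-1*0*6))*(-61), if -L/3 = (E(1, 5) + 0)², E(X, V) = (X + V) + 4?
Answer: 0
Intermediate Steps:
E(X, V) = 4 + V + X (E(X, V) = (V + X) + 4 = 4 + V + X)
L = -300 (L = -3*((4 + 5 + 1) + 0)² = -3*(10 + 0)² = -3*10² = -3*100 = -300)
(L*(-1*0*6))*(-61) = -300*(-1*0)*6*(-61) = -0*6*(-61) = -300*0*(-61) = 0*(-61) = 0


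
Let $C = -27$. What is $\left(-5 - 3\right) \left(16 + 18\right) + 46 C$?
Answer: $-1514$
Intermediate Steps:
$\left(-5 - 3\right) \left(16 + 18\right) + 46 C = \left(-5 - 3\right) \left(16 + 18\right) + 46 \left(-27\right) = \left(-8\right) 34 - 1242 = -272 - 1242 = -1514$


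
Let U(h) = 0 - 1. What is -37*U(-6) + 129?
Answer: 166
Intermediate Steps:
U(h) = -1
-37*U(-6) + 129 = -37*(-1) + 129 = 37 + 129 = 166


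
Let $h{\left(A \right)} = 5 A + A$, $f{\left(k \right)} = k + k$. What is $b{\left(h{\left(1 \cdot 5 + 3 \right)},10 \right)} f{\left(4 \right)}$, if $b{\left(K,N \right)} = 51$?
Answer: $408$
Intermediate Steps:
$f{\left(k \right)} = 2 k$
$h{\left(A \right)} = 6 A$
$b{\left(h{\left(1 \cdot 5 + 3 \right)},10 \right)} f{\left(4 \right)} = 51 \cdot 2 \cdot 4 = 51 \cdot 8 = 408$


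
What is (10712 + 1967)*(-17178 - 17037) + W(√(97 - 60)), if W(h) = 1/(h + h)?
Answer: -433811985 + √37/74 ≈ -4.3381e+8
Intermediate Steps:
W(h) = 1/(2*h)
(10712 + 1967)*(-17178 - 17037) + W(√(97 - 60)) = (10712 + 1967)*(-17178 - 17037) + 1/(2*(√(97 - 60))) = 12679*(-34215) + 1/(2*(√37)) = -433811985 + (√37/37)/2 = -433811985 + √37/74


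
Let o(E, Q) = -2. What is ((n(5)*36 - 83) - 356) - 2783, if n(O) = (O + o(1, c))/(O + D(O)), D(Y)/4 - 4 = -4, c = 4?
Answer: -16002/5 ≈ -3200.4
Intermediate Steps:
D(Y) = 0 (D(Y) = 16 + 4*(-4) = 16 - 16 = 0)
n(O) = (-2 + O)/O (n(O) = (O - 2)/(O + 0) = (-2 + O)/O)
((n(5)*36 - 83) - 356) - 2783 = ((((-2 + 5)/5)*36 - 83) - 356) - 2783 = ((((⅕)*3)*36 - 83) - 356) - 2783 = (((⅗)*36 - 83) - 356) - 2783 = ((108/5 - 83) - 356) - 2783 = (-307/5 - 356) - 2783 = -2087/5 - 2783 = -16002/5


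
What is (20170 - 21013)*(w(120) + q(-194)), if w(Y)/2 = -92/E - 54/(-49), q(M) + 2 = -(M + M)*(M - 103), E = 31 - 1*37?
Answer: 4758778274/49 ≈ 9.7118e+7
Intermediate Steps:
E = -6 (E = 31 - 37 = -6)
q(M) = -2 - 2*M*(-103 + M) (q(M) = -2 - (M + M)*(M - 103) = -2 - 2*M*(-103 + M))
w(Y) = 4832/147 (w(Y) = 2*(-92/(-6) - 54/(-49)) = 2*(-92*(-⅙) - 54*(-1/49)) = 2*(46/3 + 54/49) = 2*(2416/147) = 4832/147)
(20170 - 21013)*(w(120) + q(-194)) = (20170 - 21013)*(4832/147 + (-2 - 2*(-194)² + 206*(-194))) = -843*(4832/147 + (-2 - 2*37636 - 39964)) = -843*(4832/147 + (-2 - 75272 - 39964)) = -843*(4832/147 - 115238) = -843*(-16935154/147) = 4758778274/49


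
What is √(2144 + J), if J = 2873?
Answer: √5017 ≈ 70.831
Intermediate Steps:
√(2144 + J) = √(2144 + 2873) = √5017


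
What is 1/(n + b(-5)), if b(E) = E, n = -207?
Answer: -1/212 ≈ -0.0047170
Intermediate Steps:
1/(n + b(-5)) = 1/(-207 - 5) = 1/(-212) = -1/212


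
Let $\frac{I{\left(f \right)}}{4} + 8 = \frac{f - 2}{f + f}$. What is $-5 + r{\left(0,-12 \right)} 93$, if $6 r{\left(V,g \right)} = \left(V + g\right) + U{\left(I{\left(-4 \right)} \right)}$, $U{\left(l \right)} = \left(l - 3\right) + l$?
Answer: $- \frac{2273}{2} \approx -1136.5$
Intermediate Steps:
$I{\left(f \right)} = -32 + \frac{2 \left(-2 + f\right)}{f}$ ($I{\left(f \right)} = -32 + 4 \frac{f - 2}{f + f} = -32 + 4 \frac{-2 + f}{2 f} = -32 + \frac{2 \left(-2 + f\right)}{f}$)
$U{\left(l \right)} = -3 + 2 l$ ($U{\left(l \right)} = \left(-3 + l\right) + l = -3 + 2 l$)
$r{\left(V,g \right)} = - \frac{61}{6} + \frac{V}{6} + \frac{g}{6}$ ($r{\left(V,g \right)} = \frac{\left(V + g\right) + \left(-3 + 2 \left(-30 - \frac{4}{-4}\right)\right)}{6} = \frac{\left(V + g\right) + \left(-3 + 2 \left(-30 - -1\right)\right)}{6} = \frac{\left(V + g\right) + \left(-3 + 2 \left(-30 + 1\right)\right)}{6} = \frac{\left(V + g\right) + \left(-3 + 2 \left(-29\right)\right)}{6} = \frac{\left(V + g\right) - 61}{6} = \frac{-61 + V + g}{6} = - \frac{61}{6} + \frac{V}{6} + \frac{g}{6}$)
$-5 + r{\left(0,-12 \right)} 93 = -5 + \left(- \frac{61}{6} + \frac{1}{6} \cdot 0 + \frac{1}{6} \left(-12\right)\right) 93 = -5 + \left(- \frac{61}{6} + 0 - 2\right) 93 = -5 - \frac{2263}{2} = - \frac{2273}{2}$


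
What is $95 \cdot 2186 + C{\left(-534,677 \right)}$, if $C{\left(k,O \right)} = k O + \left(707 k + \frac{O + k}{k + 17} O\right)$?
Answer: $- \frac{24983943}{47} \approx -5.3157 \cdot 10^{5}$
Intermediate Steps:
$C{\left(k,O \right)} = 707 k + O k + \frac{O \left(O + k\right)}{17 + k}$ ($C{\left(k,O \right)} = O k + \left(707 k + \frac{O + k}{17 + k} O\right) = O k + \left(707 k + \frac{O \left(O + k\right)}{17 + k}\right) = 707 k + O k + \frac{O \left(O + k\right)}{17 + k}$)
$95 \cdot 2186 + C{\left(-534,677 \right)} = 95 \cdot 2186 + \frac{677^{2} + 707 \left(-534\right)^{2} + 12019 \left(-534\right) + 677 \left(-534\right)^{2} + 18 \cdot 677 \left(-534\right)}{17 - 534} = 207670 + \frac{458329 + 707 \cdot 285156 - 6418146 + 677 \cdot 285156 - 6507324}{-517} = 207670 - \frac{458329 + 201605292 - 6418146 + 193050612 - 6507324}{517} = 207670 - \frac{34744433}{47} = - \frac{24983943}{47}$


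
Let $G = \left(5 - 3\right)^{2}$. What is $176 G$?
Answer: $704$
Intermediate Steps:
$G = 4$ ($G = 2^{2} = 4$)
$176 G = 176 \cdot 4 = 704$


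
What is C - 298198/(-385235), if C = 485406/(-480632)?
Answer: -21835939637/92578134260 ≈ -0.23586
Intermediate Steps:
C = -242703/240316 (C = 485406*(-1/480632) = -242703/240316 ≈ -1.0099)
C - 298198/(-385235) = -242703/240316 - 298198/(-385235) = -242703/240316 - 298198*(-1/385235) = -242703/240316 + 298198/385235 = -21835939637/92578134260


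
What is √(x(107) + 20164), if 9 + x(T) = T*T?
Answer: 2*√7901 ≈ 177.78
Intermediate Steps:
x(T) = -9 + T² (x(T) = -9 + T*T = -9 + T²)
√(x(107) + 20164) = √((-9 + 107²) + 20164) = √((-9 + 11449) + 20164) = √(11440 + 20164) = √31604 = 2*√7901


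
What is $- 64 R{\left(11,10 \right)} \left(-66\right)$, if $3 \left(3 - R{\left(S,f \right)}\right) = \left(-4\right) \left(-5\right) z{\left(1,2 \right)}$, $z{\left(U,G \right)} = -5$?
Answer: $153472$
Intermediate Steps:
$R{\left(S,f \right)} = \frac{109}{3}$ ($R{\left(S,f \right)} = 3 - \frac{\left(-4\right) \left(-5\right) \left(-5\right)}{3} = 3 - \frac{20 \left(-5\right)}{3} = 3 - - \frac{100}{3} = 3 + \frac{100}{3} = \frac{109}{3}$)
$- 64 R{\left(11,10 \right)} \left(-66\right) = \left(-64\right) \frac{109}{3} \left(-66\right) = \left(- \frac{6976}{3}\right) \left(-66\right) = 153472$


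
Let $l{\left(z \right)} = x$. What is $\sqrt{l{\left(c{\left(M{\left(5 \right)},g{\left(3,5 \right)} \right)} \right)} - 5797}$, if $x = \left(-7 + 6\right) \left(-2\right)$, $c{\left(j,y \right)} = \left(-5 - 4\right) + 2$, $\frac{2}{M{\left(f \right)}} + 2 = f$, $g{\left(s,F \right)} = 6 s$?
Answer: $i \sqrt{5795} \approx 76.125 i$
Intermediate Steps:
$M{\left(f \right)} = \frac{2}{-2 + f}$
$c{\left(j,y \right)} = -7$ ($c{\left(j,y \right)} = -9 + 2 = -7$)
$x = 2$ ($x = \left(-1\right) \left(-2\right) = 2$)
$l{\left(z \right)} = 2$
$\sqrt{l{\left(c{\left(M{\left(5 \right)},g{\left(3,5 \right)} \right)} \right)} - 5797} = \sqrt{2 - 5797} = \sqrt{-5795} = i \sqrt{5795}$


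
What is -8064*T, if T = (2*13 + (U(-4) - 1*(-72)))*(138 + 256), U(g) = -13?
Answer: -270063360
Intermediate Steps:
T = 33490 (T = (2*13 + (-13 - 1*(-72)))*(138 + 256) = (26 + (-13 + 72))*394 = (26 + 59)*394 = 85*394 = 33490)
-8064*T = -8064*33490 = -270063360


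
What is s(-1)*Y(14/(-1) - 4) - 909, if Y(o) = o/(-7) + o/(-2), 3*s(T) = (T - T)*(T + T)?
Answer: -909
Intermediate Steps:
s(T) = 0 (s(T) = ((T - T)*(T + T))/3 = (0*(2*T))/3 = (⅓)*0 = 0)
Y(o) = -9*o/14 (Y(o) = o*(-⅐) + o*(-½) = -o/7 - o/2 = -9*o/14)
s(-1)*Y(14/(-1) - 4) - 909 = 0*(-9*(14/(-1) - 4)/14) - 909 = 0*(-9*(14*(-1) - 4)/14) - 909 = 0*(-9*(-14 - 4)/14) - 909 = 0*(-9/14*(-18)) - 909 = 0*(81/7) - 909 = 0 - 909 = -909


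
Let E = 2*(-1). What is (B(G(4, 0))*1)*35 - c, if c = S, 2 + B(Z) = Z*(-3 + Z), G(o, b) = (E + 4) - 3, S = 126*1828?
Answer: -230258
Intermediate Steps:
S = 230328
E = -2
G(o, b) = -1 (G(o, b) = (-2 + 4) - 3 = 2 - 3 = -1)
B(Z) = -2 + Z*(-3 + Z)
c = 230328
(B(G(4, 0))*1)*35 - c = ((-2 + (-1)² - 3*(-1))*1)*35 - 1*230328 = ((-2 + 1 + 3)*1)*35 - 230328 = (2*1)*35 - 230328 = 2*35 - 230328 = 70 - 230328 = -230258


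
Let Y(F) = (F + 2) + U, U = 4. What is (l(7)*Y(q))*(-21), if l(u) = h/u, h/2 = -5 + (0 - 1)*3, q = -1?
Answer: 240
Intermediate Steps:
h = -16 (h = 2*(-5 + (0 - 1)*3) = 2*(-5 - 1*3) = 2*(-5 - 3) = 2*(-8) = -16)
l(u) = -16/u
Y(F) = 6 + F (Y(F) = (F + 2) + 4 = (2 + F) + 4 = 6 + F)
(l(7)*Y(q))*(-21) = ((-16/7)*(6 - 1))*(-21) = (-16*1/7*5)*(-21) = -16/7*5*(-21) = -80/7*(-21) = 240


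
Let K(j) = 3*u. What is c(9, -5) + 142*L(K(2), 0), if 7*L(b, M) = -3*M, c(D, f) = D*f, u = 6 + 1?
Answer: -45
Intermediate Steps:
u = 7
K(j) = 21 (K(j) = 3*7 = 21)
L(b, M) = -3*M/7 (L(b, M) = (-3*M)/7 = -3*M/7)
c(9, -5) + 142*L(K(2), 0) = 9*(-5) + 142*(-3/7*0) = -45 + 142*0 = -45 + 0 = -45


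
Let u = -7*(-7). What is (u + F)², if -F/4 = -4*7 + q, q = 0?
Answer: 25921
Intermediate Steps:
u = 49
F = 112 (F = -4*(-4*7 + 0) = -4*(-28 + 0) = -4*(-28) = 112)
(u + F)² = (49 + 112)² = 161² = 25921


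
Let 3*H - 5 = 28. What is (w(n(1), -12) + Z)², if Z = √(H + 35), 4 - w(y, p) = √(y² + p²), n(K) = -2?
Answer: (4 + √46 - 2*√37)² ≈ 1.9132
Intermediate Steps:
H = 11 (H = 5/3 + (⅓)*28 = 5/3 + 28/3 = 11)
w(y, p) = 4 - √(p² + y²) (w(y, p) = 4 - √(y² + p²) = 4 - √(p² + y²))
Z = √46 (Z = √(11 + 35) = √46 ≈ 6.7823)
(w(n(1), -12) + Z)² = ((4 - √((-12)² + (-2)²)) + √46)² = ((4 - √(144 + 4)) + √46)² = ((4 - √148) + √46)² = ((4 - 2*√37) + √46)² = (4 + √46 - 2*√37)²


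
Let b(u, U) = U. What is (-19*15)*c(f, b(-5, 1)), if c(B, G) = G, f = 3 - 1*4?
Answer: -285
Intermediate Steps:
f = -1 (f = 3 - 4 = -1)
(-19*15)*c(f, b(-5, 1)) = -19*15*1 = -285*1 = -285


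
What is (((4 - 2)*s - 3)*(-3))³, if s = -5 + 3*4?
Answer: -35937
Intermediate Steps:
s = 7 (s = -5 + 12 = 7)
(((4 - 2)*s - 3)*(-3))³ = (((4 - 2)*7 - 3)*(-3))³ = ((2*7 - 3)*(-3))³ = ((14 - 3)*(-3))³ = (11*(-3))³ = (-33)³ = -35937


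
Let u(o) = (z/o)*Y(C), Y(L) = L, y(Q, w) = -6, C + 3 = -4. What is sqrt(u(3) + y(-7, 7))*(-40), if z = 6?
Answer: -80*I*sqrt(5) ≈ -178.89*I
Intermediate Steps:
C = -7 (C = -3 - 4 = -7)
u(o) = -42/o (u(o) = (6/o)*(-7) = -42/o)
sqrt(u(3) + y(-7, 7))*(-40) = sqrt(-42/3 - 6)*(-40) = sqrt(-42*1/3 - 6)*(-40) = sqrt(-14 - 6)*(-40) = sqrt(-20)*(-40) = (2*I*sqrt(5))*(-40) = -80*I*sqrt(5)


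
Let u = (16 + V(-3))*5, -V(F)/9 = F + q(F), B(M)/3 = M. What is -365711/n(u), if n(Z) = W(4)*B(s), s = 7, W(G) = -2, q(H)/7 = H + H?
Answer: 365711/42 ≈ 8707.4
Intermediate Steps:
q(H) = 14*H (q(H) = 7*(H + H) = 7*(2*H) = 14*H)
B(M) = 3*M
V(F) = -135*F (V(F) = -9*(F + 14*F) = -135*F)
u = 2105 (u = (16 - 135*(-3))*5 = (16 + 405)*5 = 421*5 = 2105)
n(Z) = -42 (n(Z) = -6*7 = -2*21 = -42)
-365711/n(u) = -365711/(-42) = -365711*(-1/42) = 365711/42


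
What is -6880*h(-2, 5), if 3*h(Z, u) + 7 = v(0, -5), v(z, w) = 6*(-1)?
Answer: 89440/3 ≈ 29813.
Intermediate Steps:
v(z, w) = -6
h(Z, u) = -13/3 (h(Z, u) = -7/3 + (1/3)*(-6) = -7/3 - 2 = -13/3)
-6880*h(-2, 5) = -6880*(-13/3) = 89440/3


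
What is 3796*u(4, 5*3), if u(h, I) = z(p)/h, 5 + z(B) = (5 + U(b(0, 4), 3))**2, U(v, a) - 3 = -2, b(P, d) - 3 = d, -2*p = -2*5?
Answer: 29419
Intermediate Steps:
p = 5 (p = -(-1)*5 = -1/2*(-10) = 5)
b(P, d) = 3 + d
U(v, a) = 1 (U(v, a) = 3 - 2 = 1)
z(B) = 31 (z(B) = -5 + (5 + 1)**2 = -5 + 6**2 = -5 + 36 = 31)
u(h, I) = 31/h
3796*u(4, 5*3) = 3796*(31/4) = 29419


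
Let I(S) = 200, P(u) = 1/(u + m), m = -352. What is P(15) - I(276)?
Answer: -67401/337 ≈ -200.00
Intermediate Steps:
P(u) = 1/(-352 + u) (P(u) = 1/(u - 352) = 1/(-352 + u))
P(15) - I(276) = 1/(-352 + 15) - 1*200 = 1/(-337) - 200 = -1/337 - 200 = -67401/337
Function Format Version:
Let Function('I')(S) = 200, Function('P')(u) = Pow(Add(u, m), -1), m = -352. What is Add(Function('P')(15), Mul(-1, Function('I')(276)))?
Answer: Rational(-67401, 337) ≈ -200.00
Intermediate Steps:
Function('P')(u) = Pow(Add(-352, u), -1) (Function('P')(u) = Pow(Add(u, -352), -1) = Pow(Add(-352, u), -1))
Add(Function('P')(15), Mul(-1, Function('I')(276))) = Add(Pow(Add(-352, 15), -1), Mul(-1, 200)) = Add(Pow(-337, -1), -200) = Add(Rational(-1, 337), -200) = Rational(-67401, 337)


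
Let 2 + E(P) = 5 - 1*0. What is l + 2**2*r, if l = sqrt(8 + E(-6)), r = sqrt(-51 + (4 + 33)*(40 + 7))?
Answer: sqrt(11) + 8*sqrt(422) ≈ 167.66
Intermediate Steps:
E(P) = 3 (E(P) = -2 + (5 - 1*0) = -2 + (5 + 0) = -2 + 5 = 3)
r = 2*sqrt(422) (r = sqrt(-51 + 37*47) = sqrt(-51 + 1739) = sqrt(1688) = 2*sqrt(422) ≈ 41.085)
l = sqrt(11) (l = sqrt(8 + 3) = sqrt(11) ≈ 3.3166)
l + 2**2*r = sqrt(11) + 2**2*(2*sqrt(422)) = sqrt(11) + 4*(2*sqrt(422)) = sqrt(11) + 8*sqrt(422)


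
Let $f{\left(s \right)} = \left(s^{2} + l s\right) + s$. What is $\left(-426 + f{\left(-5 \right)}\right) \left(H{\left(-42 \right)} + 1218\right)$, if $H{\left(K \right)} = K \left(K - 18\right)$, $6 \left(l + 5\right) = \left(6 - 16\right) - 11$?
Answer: $-1358763$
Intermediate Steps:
$l = - \frac{17}{2}$ ($l = -5 + \frac{\left(6 - 16\right) - 11}{6} = -5 + \frac{-10 - 11}{6} = -5 + \frac{1}{6} \left(-21\right) = -5 - \frac{7}{2} = - \frac{17}{2} \approx -8.5$)
$H{\left(K \right)} = K \left(-18 + K\right)$
$f{\left(s \right)} = s^{2} - \frac{15 s}{2}$ ($f{\left(s \right)} = \left(s^{2} - \frac{17 s}{2}\right) + s = s^{2} - \frac{15 s}{2}$)
$\left(-426 + f{\left(-5 \right)}\right) \left(H{\left(-42 \right)} + 1218\right) = \left(-426 + \frac{1}{2} \left(-5\right) \left(-15 + 2 \left(-5\right)\right)\right) \left(- 42 \left(-18 - 42\right) + 1218\right) = \left(-426 + \frac{1}{2} \left(-5\right) \left(-15 - 10\right)\right) \left(\left(-42\right) \left(-60\right) + 1218\right) = \left(-426 + \frac{1}{2} \left(-5\right) \left(-25\right)\right) \left(2520 + 1218\right) = \left(-426 + \frac{125}{2}\right) 3738 = \left(- \frac{727}{2}\right) 3738 = -1358763$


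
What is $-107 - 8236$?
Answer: $-8343$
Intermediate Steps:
$-107 - 8236 = -8343$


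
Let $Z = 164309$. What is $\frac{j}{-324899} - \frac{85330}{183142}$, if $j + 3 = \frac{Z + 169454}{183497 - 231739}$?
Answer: $- \frac{668677903795851}{1435263484763618} \approx -0.46589$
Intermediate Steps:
$j = - \frac{478489}{48242}$ ($j = -3 + \frac{164309 + 169454}{183497 - 231739} = -3 + \frac{333763}{-48242} = -3 + 333763 \left(- \frac{1}{48242}\right) = -3 - \frac{333763}{48242} = - \frac{478489}{48242} \approx -9.9185$)
$\frac{j}{-324899} - \frac{85330}{183142} = - \frac{478489}{48242 \left(-324899\right)} - \frac{85330}{183142} = \left(- \frac{478489}{48242}\right) \left(- \frac{1}{324899}\right) - \frac{42665}{91571} = \frac{478489}{15673777558} - \frac{42665}{91571} = - \frac{668677903795851}{1435263484763618}$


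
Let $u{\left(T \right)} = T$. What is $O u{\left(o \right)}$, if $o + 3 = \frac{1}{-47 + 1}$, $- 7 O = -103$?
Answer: $- \frac{14317}{322} \approx -44.463$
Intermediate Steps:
$O = \frac{103}{7}$ ($O = \left(- \frac{1}{7}\right) \left(-103\right) = \frac{103}{7} \approx 14.714$)
$o = - \frac{139}{46}$ ($o = -3 + \frac{1}{-47 + 1} = -3 + \frac{1}{-46} = -3 - \frac{1}{46} = - \frac{139}{46} \approx -3.0217$)
$O u{\left(o \right)} = \frac{103}{7} \left(- \frac{139}{46}\right) = - \frac{14317}{322}$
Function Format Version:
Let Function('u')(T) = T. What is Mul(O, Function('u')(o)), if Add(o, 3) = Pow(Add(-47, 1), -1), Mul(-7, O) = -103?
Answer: Rational(-14317, 322) ≈ -44.463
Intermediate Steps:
O = Rational(103, 7) (O = Mul(Rational(-1, 7), -103) = Rational(103, 7) ≈ 14.714)
o = Rational(-139, 46) (o = Add(-3, Pow(Add(-47, 1), -1)) = Add(-3, Pow(-46, -1)) = Add(-3, Rational(-1, 46)) = Rational(-139, 46) ≈ -3.0217)
Mul(O, Function('u')(o)) = Mul(Rational(103, 7), Rational(-139, 46)) = Rational(-14317, 322)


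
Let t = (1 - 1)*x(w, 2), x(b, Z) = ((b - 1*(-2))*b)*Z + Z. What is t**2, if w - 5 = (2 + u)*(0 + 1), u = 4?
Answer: 0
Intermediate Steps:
w = 11 (w = 5 + (2 + 4)*(0 + 1) = 5 + 6*1 = 5 + 6 = 11)
x(b, Z) = Z + Z*b*(2 + b) (x(b, Z) = ((b + 2)*b)*Z + Z = ((2 + b)*b)*Z + Z = (b*(2 + b))*Z + Z = Z*b*(2 + b) + Z = Z + Z*b*(2 + b))
t = 0 (t = (1 - 1)*(2*(1 + 11**2 + 2*11)) = 0*(2*(1 + 121 + 22)) = 0*(2*144) = 0*288 = 0)
t**2 = 0**2 = 0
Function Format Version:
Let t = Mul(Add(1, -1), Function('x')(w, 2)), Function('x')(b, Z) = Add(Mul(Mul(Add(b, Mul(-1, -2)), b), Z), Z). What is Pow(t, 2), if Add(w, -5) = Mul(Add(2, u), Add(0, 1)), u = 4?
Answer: 0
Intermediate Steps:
w = 11 (w = Add(5, Mul(Add(2, 4), Add(0, 1))) = Add(5, Mul(6, 1)) = Add(5, 6) = 11)
Function('x')(b, Z) = Add(Z, Mul(Z, b, Add(2, b))) (Function('x')(b, Z) = Add(Mul(Mul(Add(b, 2), b), Z), Z) = Add(Mul(Mul(Add(2, b), b), Z), Z) = Add(Mul(Mul(b, Add(2, b)), Z), Z) = Add(Mul(Z, b, Add(2, b)), Z) = Add(Z, Mul(Z, b, Add(2, b))))
t = 0 (t = Mul(Add(1, -1), Mul(2, Add(1, Pow(11, 2), Mul(2, 11)))) = Mul(0, Mul(2, Add(1, 121, 22))) = Mul(0, Mul(2, 144)) = Mul(0, 288) = 0)
Pow(t, 2) = Pow(0, 2) = 0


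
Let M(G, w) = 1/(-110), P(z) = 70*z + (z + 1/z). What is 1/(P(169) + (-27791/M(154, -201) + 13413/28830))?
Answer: 1624090/4984347592019 ≈ 3.2584e-7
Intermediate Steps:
P(z) = 1/z + 71*z
M(G, w) = -1/110
1/(P(169) + (-27791/M(154, -201) + 13413/28830)) = 1/((1/169 + 71*169) + (-27791/(-1/110) + 13413/28830)) = 1/((1/169 + 11999) + (-27791*(-110) + 13413*(1/28830))) = 1/(2027832/169 + (3057010 + 4471/9610)) = 1/(2027832/169 + 29377870571/9610) = 1/(4984347592019/1624090) = 1624090/4984347592019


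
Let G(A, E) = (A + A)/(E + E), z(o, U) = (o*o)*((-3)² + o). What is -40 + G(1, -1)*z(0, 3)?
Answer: -40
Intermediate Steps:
z(o, U) = o²*(9 + o)
G(A, E) = A/E (G(A, E) = (2*A)/((2*E)) = (2*A)*(1/(2*E)) = A/E)
-40 + G(1, -1)*z(0, 3) = -40 + (1/(-1))*(0²*(9 + 0)) = -40 + (1*(-1))*(0*9) = -40 - 1*0 = -40 + 0 = -40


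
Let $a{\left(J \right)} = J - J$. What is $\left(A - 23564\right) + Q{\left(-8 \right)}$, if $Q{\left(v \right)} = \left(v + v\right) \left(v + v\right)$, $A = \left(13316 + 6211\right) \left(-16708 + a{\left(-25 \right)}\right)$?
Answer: $-326280424$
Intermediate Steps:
$a{\left(J \right)} = 0$
$A = -326257116$ ($A = \left(13316 + 6211\right) \left(-16708 + 0\right) = 19527 \left(-16708\right) = -326257116$)
$Q{\left(v \right)} = 4 v^{2}$ ($Q{\left(v \right)} = 2 v 2 v = 4 v^{2}$)
$\left(A - 23564\right) + Q{\left(-8 \right)} = \left(-326257116 - 23564\right) + 4 \left(-8\right)^{2} = -326280680 + 4 \cdot 64 = -326280680 + 256 = -326280424$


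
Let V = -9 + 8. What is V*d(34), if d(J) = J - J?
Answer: 0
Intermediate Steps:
d(J) = 0
V = -1
V*d(34) = -1*0 = 0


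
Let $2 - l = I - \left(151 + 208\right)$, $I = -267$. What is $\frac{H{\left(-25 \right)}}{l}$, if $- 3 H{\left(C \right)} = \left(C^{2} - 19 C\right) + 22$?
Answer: $- \frac{187}{314} \approx -0.59554$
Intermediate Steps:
$H{\left(C \right)} = - \frac{22}{3} - \frac{C^{2}}{3} + \frac{19 C}{3}$ ($H{\left(C \right)} = - \frac{\left(C^{2} - 19 C\right) + 22}{3} = - \frac{22 + C^{2} - 19 C}{3} = - \frac{22}{3} - \frac{C^{2}}{3} + \frac{19 C}{3}$)
$l = 628$ ($l = 2 - \left(-267 - \left(151 + 208\right)\right) = 2 - \left(-267 - 359\right) = 2 - -626 = 2 + 626 = 628$)
$\frac{H{\left(-25 \right)}}{l} = \frac{- \frac{22}{3} - \frac{\left(-25\right)^{2}}{3} + \frac{19}{3} \left(-25\right)}{628} = \left(- \frac{22}{3} - \frac{625}{3} - \frac{475}{3}\right) \frac{1}{628} = \left(-374\right) \frac{1}{628} = - \frac{187}{314}$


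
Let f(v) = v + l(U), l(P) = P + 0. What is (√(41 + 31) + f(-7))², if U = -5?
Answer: 216 - 144*√2 ≈ 12.353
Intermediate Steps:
l(P) = P
f(v) = -5 + v (f(v) = v - 5 = -5 + v)
(√(41 + 31) + f(-7))² = (√(41 + 31) + (-5 - 7))² = (√72 - 12)² = (6*√2 - 12)² = (-12 + 6*√2)²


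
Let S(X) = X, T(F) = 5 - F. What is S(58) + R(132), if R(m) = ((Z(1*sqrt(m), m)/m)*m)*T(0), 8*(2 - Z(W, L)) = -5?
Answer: 569/8 ≈ 71.125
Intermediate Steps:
Z(W, L) = 21/8 (Z(W, L) = 2 - 1/8*(-5) = 2 + 5/8 = 21/8)
R(m) = 105/8 (R(m) = ((21/(8*m))*m)*(5 - 1*0) = 21*(5 + 0)/8 = (21/8)*5 = 105/8)
S(58) + R(132) = 58 + 105/8 = 569/8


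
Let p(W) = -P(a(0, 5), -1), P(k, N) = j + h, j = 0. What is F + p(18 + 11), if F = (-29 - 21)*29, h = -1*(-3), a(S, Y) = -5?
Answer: -1453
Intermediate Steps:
h = 3
P(k, N) = 3 (P(k, N) = 0 + 3 = 3)
F = -1450 (F = -50*29 = -1450)
p(W) = -3 (p(W) = -1*3 = -3)
F + p(18 + 11) = -1450 - 3 = -1453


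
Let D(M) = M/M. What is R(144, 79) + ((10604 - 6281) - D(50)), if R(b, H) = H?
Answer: 4401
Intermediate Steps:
D(M) = 1
R(144, 79) + ((10604 - 6281) - D(50)) = 79 + ((10604 - 6281) - 1*1) = 79 + (4323 - 1) = 79 + 4322 = 4401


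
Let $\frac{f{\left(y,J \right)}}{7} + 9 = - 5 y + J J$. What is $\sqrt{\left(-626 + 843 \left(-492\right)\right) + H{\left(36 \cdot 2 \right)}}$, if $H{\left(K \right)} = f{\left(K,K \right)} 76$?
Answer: $\sqrt{2146198} \approx 1465.0$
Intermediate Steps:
$f{\left(y,J \right)} = -63 - 35 y + 7 J^{2}$ ($f{\left(y,J \right)} = -63 + 7 \left(- 5 y + J J\right) = -63 + 7 \left(- 5 y + J^{2}\right) = -63 + 7 \left(J^{2} - 5 y\right) = -63 + \left(- 35 y + 7 J^{2}\right) = -63 - 35 y + 7 J^{2}$)
$H{\left(K \right)} = -4788 - 2660 K + 532 K^{2}$ ($H{\left(K \right)} = \left(-63 - 35 K + 7 K^{2}\right) 76 = -4788 - 2660 K + 532 K^{2}$)
$\sqrt{\left(-626 + 843 \left(-492\right)\right) + H{\left(36 \cdot 2 \right)}} = \sqrt{\left(-626 + 843 \left(-492\right)\right) - \left(4788 - 2757888 + 2660 \cdot 36 \cdot 2\right)} = \sqrt{\left(-626 - 414756\right) - \left(196308 - 2757888\right)} = \sqrt{-415382 - -2561580} = \sqrt{-415382 + 2561580} = \sqrt{2146198}$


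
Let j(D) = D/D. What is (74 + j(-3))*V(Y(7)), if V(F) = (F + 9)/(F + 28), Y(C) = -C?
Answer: 50/7 ≈ 7.1429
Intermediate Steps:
V(F) = (9 + F)/(28 + F)
j(D) = 1
(74 + j(-3))*V(Y(7)) = (74 + 1)*((9 - 1*7)/(28 - 1*7)) = 75*((9 - 7)/(28 - 7)) = 75*(2/21) = 50/7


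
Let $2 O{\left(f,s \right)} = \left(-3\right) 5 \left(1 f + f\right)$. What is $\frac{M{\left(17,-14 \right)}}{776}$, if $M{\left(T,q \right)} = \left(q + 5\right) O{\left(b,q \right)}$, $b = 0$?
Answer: $0$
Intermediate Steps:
$O{\left(f,s \right)} = - 15 f$ ($O{\left(f,s \right)} = \frac{\left(-3\right) 5 \left(1 f + f\right)}{2} = \frac{\left(-15\right) \left(f + f\right)}{2} = \frac{\left(-15\right) 2 f}{2} = \frac{\left(-30\right) f}{2} = - 15 f$)
$M{\left(T,q \right)} = 0$ ($M{\left(T,q \right)} = \left(q + 5\right) \left(\left(-15\right) 0\right) = \left(5 + q\right) 0 = 0$)
$\frac{M{\left(17,-14 \right)}}{776} = \frac{0}{776} = 0 \cdot \frac{1}{776} = 0$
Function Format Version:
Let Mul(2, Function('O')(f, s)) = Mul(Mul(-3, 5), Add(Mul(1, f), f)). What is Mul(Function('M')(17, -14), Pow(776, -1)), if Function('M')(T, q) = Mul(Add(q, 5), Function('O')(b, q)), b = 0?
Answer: 0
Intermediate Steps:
Function('O')(f, s) = Mul(-15, f) (Function('O')(f, s) = Mul(Rational(1, 2), Mul(Mul(-3, 5), Add(Mul(1, f), f))) = Mul(Rational(1, 2), Mul(-15, Add(f, f))) = Mul(Rational(1, 2), Mul(-15, Mul(2, f))) = Mul(Rational(1, 2), Mul(-30, f)) = Mul(-15, f))
Function('M')(T, q) = 0 (Function('M')(T, q) = Mul(Add(q, 5), Mul(-15, 0)) = Mul(Add(5, q), 0) = 0)
Mul(Function('M')(17, -14), Pow(776, -1)) = Mul(0, Pow(776, -1)) = Mul(0, Rational(1, 776)) = 0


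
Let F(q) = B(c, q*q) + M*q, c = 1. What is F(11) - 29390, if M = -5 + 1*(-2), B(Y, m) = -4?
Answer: -29471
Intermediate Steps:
M = -7 (M = -5 - 2 = -7)
F(q) = -4 - 7*q
F(11) - 29390 = (-4 - 7*11) - 29390 = (-4 - 77) - 29390 = -81 - 29390 = -29471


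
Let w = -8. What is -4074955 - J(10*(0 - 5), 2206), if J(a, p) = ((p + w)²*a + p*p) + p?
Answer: 232616603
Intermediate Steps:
J(a, p) = p + p² + a*(-8 + p)² (J(a, p) = ((p - 8)²*a + p*p) + p = ((-8 + p)²*a + p²) + p = (a*(-8 + p)² + p²) + p = (p² + a*(-8 + p)²) + p = p + p² + a*(-8 + p)²)
-4074955 - J(10*(0 - 5), 2206) = -4074955 - (2206 + 2206² + (10*(0 - 5))*(-8 + 2206)²) = -4074955 - (2206 + 4866436 + (10*(-5))*2198²) = -4074955 - (2206 + 4866436 - 50*4831204) = -4074955 - (2206 + 4866436 - 241560200) = -4074955 - 1*(-236691558) = -4074955 + 236691558 = 232616603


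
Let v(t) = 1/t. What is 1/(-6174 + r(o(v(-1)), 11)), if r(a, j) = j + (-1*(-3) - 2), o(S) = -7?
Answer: -1/6162 ≈ -0.00016229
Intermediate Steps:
v(t) = 1/t
r(a, j) = 1 + j (r(a, j) = j + (3 - 2) = j + 1 = 1 + j)
1/(-6174 + r(o(v(-1)), 11)) = 1/(-6174 + (1 + 11)) = 1/(-6174 + 12) = 1/(-6162) = -1/6162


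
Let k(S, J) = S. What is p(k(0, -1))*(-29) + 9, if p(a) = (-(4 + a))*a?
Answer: 9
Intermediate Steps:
p(a) = a*(-4 - a) (p(a) = (-4 - a)*a = a*(-4 - a))
p(k(0, -1))*(-29) + 9 = -1*0*(4 + 0)*(-29) + 9 = -1*0*4*(-29) + 9 = 0*(-29) + 9 = 0 + 9 = 9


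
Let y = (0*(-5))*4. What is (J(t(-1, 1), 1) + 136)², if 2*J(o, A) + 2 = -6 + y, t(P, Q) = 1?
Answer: 17424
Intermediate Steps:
y = 0 (y = 0*4 = 0)
J(o, A) = -4 (J(o, A) = -1 + (-6 + 0)/2 = -1 + (½)*(-6) = -1 - 3 = -4)
(J(t(-1, 1), 1) + 136)² = (-4 + 136)² = 132² = 17424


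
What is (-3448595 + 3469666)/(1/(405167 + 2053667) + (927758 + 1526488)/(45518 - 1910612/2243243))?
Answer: 2645061215256558517034/6768518658476801557 ≈ 390.79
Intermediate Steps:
(-3448595 + 3469666)/(1/(405167 + 2053667) + (927758 + 1526488)/(45518 - 1910612/2243243)) = 21071/(1/2458834 + 2454246/(45518 - 1910612*1/2243243)) = 21071/(1/2458834 + 2454246/(45518 - 1910612/2243243)) = 21071/(1/2458834 + 2454246/(102106024262/2243243)) = 21071/(1/2458834 + 2454246*(2243243/102106024262)) = 21071/(1/2458834 + 2752735079889/51053012131) = 21071/(6768518658476801557/125530882030115254) = 21071*(125530882030115254/6768518658476801557) = 2645061215256558517034/6768518658476801557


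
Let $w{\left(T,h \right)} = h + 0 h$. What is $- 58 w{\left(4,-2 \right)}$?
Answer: $116$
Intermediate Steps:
$w{\left(T,h \right)} = h$ ($w{\left(T,h \right)} = h + 0 = h$)
$- 58 w{\left(4,-2 \right)} = \left(-58\right) \left(-2\right) = 116$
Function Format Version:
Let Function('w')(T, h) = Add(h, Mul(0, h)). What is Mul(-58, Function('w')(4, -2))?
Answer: 116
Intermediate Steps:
Function('w')(T, h) = h (Function('w')(T, h) = Add(h, 0) = h)
Mul(-58, Function('w')(4, -2)) = Mul(-58, -2) = 116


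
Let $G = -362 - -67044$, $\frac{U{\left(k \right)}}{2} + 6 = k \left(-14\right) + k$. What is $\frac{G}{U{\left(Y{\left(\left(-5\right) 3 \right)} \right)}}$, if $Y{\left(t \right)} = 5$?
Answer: $- \frac{33341}{71} \approx -469.59$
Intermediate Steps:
$U{\left(k \right)} = -12 - 26 k$ ($U{\left(k \right)} = -12 + 2 \left(k \left(-14\right) + k\right) = -12 + 2 \left(- 14 k + k\right) = -12 + 2 \left(- 13 k\right) = -12 - 26 k$)
$G = 66682$ ($G = -362 + 67044 = 66682$)
$\frac{G}{U{\left(Y{\left(\left(-5\right) 3 \right)} \right)}} = \frac{66682}{-12 - 130} = \frac{66682}{-142} = 66682 \left(- \frac{1}{142}\right) = - \frac{33341}{71}$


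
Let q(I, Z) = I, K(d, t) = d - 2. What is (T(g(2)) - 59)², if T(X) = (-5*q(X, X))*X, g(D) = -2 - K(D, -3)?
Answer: 6241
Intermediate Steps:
K(d, t) = -2 + d
g(D) = -D (g(D) = -2 - (-2 + D) = -2 + (2 - D) = -D)
T(X) = -5*X² (T(X) = (-5*X)*X = -5*X²)
(T(g(2)) - 59)² = (-5*(-1*2)² - 59)² = (-5*(-2)² - 59)² = (-5*4 - 59)² = (-20 - 59)² = (-79)² = 6241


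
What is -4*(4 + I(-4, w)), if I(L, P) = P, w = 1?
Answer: -20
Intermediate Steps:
-4*(4 + I(-4, w)) = -4*(4 + 1) = -4*5 = -20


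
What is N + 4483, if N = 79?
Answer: 4562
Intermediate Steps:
N + 4483 = 79 + 4483 = 4562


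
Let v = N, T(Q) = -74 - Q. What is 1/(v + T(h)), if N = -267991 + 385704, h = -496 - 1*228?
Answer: 1/118363 ≈ 8.4486e-6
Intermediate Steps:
h = -724 (h = -496 - 228 = -724)
N = 117713
v = 117713
1/(v + T(h)) = 1/(117713 + (-74 - 1*(-724))) = 1/(117713 + (-74 + 724)) = 1/(117713 + 650) = 1/118363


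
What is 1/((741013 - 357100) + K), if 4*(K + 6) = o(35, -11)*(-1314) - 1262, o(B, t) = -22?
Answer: 2/781637 ≈ 2.5587e-6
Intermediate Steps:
K = 13811/2 (K = -6 + (-22*(-1314) - 1262)/4 = -6 + (28908 - 1262)/4 = -6 + (1/4)*27646 = -6 + 13823/2 = 13811/2 ≈ 6905.5)
1/((741013 - 357100) + K) = 1/((741013 - 357100) + 13811/2) = 1/(383913 + 13811/2) = 1/(781637/2) = 2/781637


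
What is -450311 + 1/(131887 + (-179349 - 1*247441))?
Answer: -132798064834/294903 ≈ -4.5031e+5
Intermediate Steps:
-450311 + 1/(131887 + (-179349 - 1*247441)) = -450311 + 1/(131887 + (-179349 - 247441)) = -450311 + 1/(131887 - 426790) = -450311 + 1/(-294903) = -450311 - 1/294903 = -132798064834/294903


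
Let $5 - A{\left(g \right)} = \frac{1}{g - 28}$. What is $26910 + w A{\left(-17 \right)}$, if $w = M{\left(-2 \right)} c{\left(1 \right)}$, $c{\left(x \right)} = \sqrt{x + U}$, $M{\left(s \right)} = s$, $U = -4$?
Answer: $26910 - \frac{452 i \sqrt{3}}{45} \approx 26910.0 - 17.397 i$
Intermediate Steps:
$c{\left(x \right)} = \sqrt{-4 + x}$ ($c{\left(x \right)} = \sqrt{x - 4} = \sqrt{-4 + x}$)
$A{\left(g \right)} = 5 - \frac{1}{-28 + g}$ ($A{\left(g \right)} = 5 - \frac{1}{g - 28} = 5 - \frac{1}{-28 + g}$)
$w = - 2 i \sqrt{3}$ ($w = - 2 \sqrt{-4 + 1} = - 2 \sqrt{-3} = - 2 i \sqrt{3} \approx - 3.4641 i$)
$26910 + w A{\left(-17 \right)} = 26910 + - 2 i \sqrt{3} \frac{-141 + 5 \left(-17\right)}{-28 - 17} = 26910 + - 2 i \sqrt{3} \frac{-141 - 85}{-45} = 26910 + - 2 i \sqrt{3} \left(\left(- \frac{1}{45}\right) \left(-226\right)\right) = 26910 + - 2 i \sqrt{3} \cdot \frac{226}{45} = 26910 - \frac{452 i \sqrt{3}}{45}$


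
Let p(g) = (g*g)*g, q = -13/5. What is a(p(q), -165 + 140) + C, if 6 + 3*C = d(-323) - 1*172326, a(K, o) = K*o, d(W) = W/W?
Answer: -855064/15 ≈ -57004.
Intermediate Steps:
q = -13/5 (q = -13*⅕ = -13/5 ≈ -2.6000)
p(g) = g³ (p(g) = g²*g = g³)
d(W) = 1
C = -172331/3 (C = -2 + (1 - 1*172326)/3 = -2 + (1 - 172326)/3 = -2 + (⅓)*(-172325) = -2 - 172325/3 = -172331/3 ≈ -57444.)
a(p(q), -165 + 140) + C = (-13/5)³*(-165 + 140) - 172331/3 = -2197/125*(-25) - 172331/3 = 2197/5 - 172331/3 = -855064/15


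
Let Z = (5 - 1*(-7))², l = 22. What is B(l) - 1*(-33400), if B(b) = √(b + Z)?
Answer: 33400 + √166 ≈ 33413.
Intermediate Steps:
Z = 144 (Z = (5 + 7)² = 12² = 144)
B(b) = √(144 + b) (B(b) = √(b + 144) = √(144 + b))
B(l) - 1*(-33400) = √(144 + 22) - 1*(-33400) = √166 + 33400 = 33400 + √166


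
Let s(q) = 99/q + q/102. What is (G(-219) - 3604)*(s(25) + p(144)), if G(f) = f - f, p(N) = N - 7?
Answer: -38167738/75 ≈ -5.0890e+5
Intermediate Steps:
p(N) = -7 + N
G(f) = 0
s(q) = 99/q + q/102 (s(q) = 99/q + q*(1/102) = 99/q + q/102)
(G(-219) - 3604)*(s(25) + p(144)) = (0 - 3604)*((99/25 + (1/102)*25) + (-7 + 144)) = -3604*((99*(1/25) + 25/102) + 137) = -3604*((99/25 + 25/102) + 137) = -3604*(10723/2550 + 137) = -3604*360073/2550 = -38167738/75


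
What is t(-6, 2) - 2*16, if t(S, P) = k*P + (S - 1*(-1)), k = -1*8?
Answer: -53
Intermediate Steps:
k = -8
t(S, P) = 1 + S - 8*P (t(S, P) = -8*P + (S - 1*(-1)) = -8*P + (S + 1) = -8*P + (1 + S) = 1 + S - 8*P)
t(-6, 2) - 2*16 = (1 - 6 - 8*2) - 2*16 = (1 - 6 - 16) - 32 = -21 - 32 = -53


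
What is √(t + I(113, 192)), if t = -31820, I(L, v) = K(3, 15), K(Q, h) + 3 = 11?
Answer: 2*I*√7953 ≈ 178.36*I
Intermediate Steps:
K(Q, h) = 8 (K(Q, h) = -3 + 11 = 8)
I(L, v) = 8
√(t + I(113, 192)) = √(-31820 + 8) = √(-31812) = 2*I*√7953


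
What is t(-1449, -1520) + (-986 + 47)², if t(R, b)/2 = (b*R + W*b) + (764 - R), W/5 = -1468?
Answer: 27604707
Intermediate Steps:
W = -7340 (W = 5*(-1468) = -7340)
t(R, b) = 1528 - 14680*b - 2*R + 2*R*b (t(R, b) = 2*((b*R - 7340*b) + (764 - R)) = 2*((R*b - 7340*b) + (764 - R)) = 2*((-7340*b + R*b) + (764 - R)) = 2*(764 - R - 7340*b + R*b) = 1528 - 14680*b - 2*R + 2*R*b)
t(-1449, -1520) + (-986 + 47)² = (1528 - 14680*(-1520) - 2*(-1449) + 2*(-1449)*(-1520)) + (-986 + 47)² = (1528 + 22313600 + 2898 + 4404960) + (-939)² = 26722986 + 881721 = 27604707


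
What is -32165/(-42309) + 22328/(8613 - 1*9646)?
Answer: -911448907/43705197 ≈ -20.854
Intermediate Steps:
-32165/(-42309) + 22328/(8613 - 1*9646) = -32165*(-1/42309) + 22328/(8613 - 9646) = 32165/42309 + 22328/(-1033) = 32165/42309 + 22328*(-1/1033) = 32165/42309 - 22328/1033 = -911448907/43705197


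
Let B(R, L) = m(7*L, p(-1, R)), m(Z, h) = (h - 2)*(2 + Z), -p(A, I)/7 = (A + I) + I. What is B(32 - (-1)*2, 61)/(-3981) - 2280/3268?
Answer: 2856369/57061 ≈ 50.058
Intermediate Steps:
p(A, I) = -14*I - 7*A (p(A, I) = -7*((A + I) + I) = -7*(A + 2*I) = -14*I - 7*A)
m(Z, h) = (-2 + h)*(2 + Z)
B(R, L) = 10 - 28*R - 14*L + 7*L*(7 - 14*R) (B(R, L) = -4 - 14*L + 2*(-14*R - 7*(-1)) + (7*L)*(-14*R - 7*(-1)) = -4 - 14*L + 2*(-14*R + 7) + (7*L)*(-14*R + 7) = -4 - 14*L + 2*(7 - 14*R) + (7*L)*(7 - 14*R) = -4 - 14*L + (14 - 28*R) + 7*L*(7 - 14*R) = 10 - 28*R - 14*L + 7*L*(7 - 14*R))
B(32 - (-1)*2, 61)/(-3981) - 2280/3268 = (10 - 28*(32 - (-1)*2) + 35*61 - 98*61*(32 - (-1)*2))/(-3981) - 2280/3268 = (10 - 28*(32 - 1*(-2)) + 2135 - 98*61*(32 - 1*(-2)))*(-1/3981) - 2280*1/3268 = (10 - 28*(32 + 2) + 2135 - 98*61*(32 + 2))*(-1/3981) - 30/43 = (10 - 28*34 + 2135 - 98*61*34)*(-1/3981) - 30/43 = (10 - 952 + 2135 - 203252)*(-1/3981) - 30/43 = -202059*(-1/3981) - 30/43 = 67353/1327 - 30/43 = 2856369/57061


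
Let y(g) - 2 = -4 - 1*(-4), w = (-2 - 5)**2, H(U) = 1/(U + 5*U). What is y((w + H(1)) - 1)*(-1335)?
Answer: -2670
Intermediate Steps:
H(U) = 1/(6*U)
w = 49 (w = (-7)**2 = 49)
y(g) = 2 (y(g) = 2 + (-4 - 1*(-4)) = 2 + (-4 + 4) = 2 + 0 = 2)
y((w + H(1)) - 1)*(-1335) = 2*(-1335) = -2670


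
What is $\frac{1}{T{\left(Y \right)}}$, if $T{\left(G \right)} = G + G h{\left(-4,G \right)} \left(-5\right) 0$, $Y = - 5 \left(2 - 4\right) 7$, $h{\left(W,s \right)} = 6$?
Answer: $\frac{1}{70} \approx 0.014286$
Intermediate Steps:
$Y = 70$ ($Y = \left(-5\right) \left(-2\right) 7 = 10 \cdot 7 = 70$)
$T{\left(G \right)} = G$ ($T{\left(G \right)} = G + G 6 \left(-5\right) 0 = G + 6 G \left(-5\right) 0 = G + - 30 G 0 = G + 0 = G$)
$\frac{1}{T{\left(Y \right)}} = \frac{1}{70}$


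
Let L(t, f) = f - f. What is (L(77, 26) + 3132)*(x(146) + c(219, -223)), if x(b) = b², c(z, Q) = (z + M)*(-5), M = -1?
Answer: 63347832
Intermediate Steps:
L(t, f) = 0
c(z, Q) = 5 - 5*z (c(z, Q) = (z - 1)*(-5) = (-1 + z)*(-5) = 5 - 5*z)
(L(77, 26) + 3132)*(x(146) + c(219, -223)) = (0 + 3132)*(146² + (5 - 5*219)) = 3132*(21316 + (5 - 1095)) = 3132*(21316 - 1090) = 3132*20226 = 63347832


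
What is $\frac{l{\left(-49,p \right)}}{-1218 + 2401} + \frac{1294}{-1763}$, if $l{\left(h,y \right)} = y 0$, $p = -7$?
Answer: $- \frac{1294}{1763} \approx -0.73398$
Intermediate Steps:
$l{\left(h,y \right)} = 0$
$\frac{l{\left(-49,p \right)}}{-1218 + 2401} + \frac{1294}{-1763} = \frac{0}{-1218 + 2401} + \frac{1294}{-1763} = \frac{0}{1183} + 1294 \left(- \frac{1}{1763}\right) = 0 \cdot \frac{1}{1183} - \frac{1294}{1763} = 0 - \frac{1294}{1763} = - \frac{1294}{1763}$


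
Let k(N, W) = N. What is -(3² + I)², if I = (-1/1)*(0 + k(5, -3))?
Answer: -16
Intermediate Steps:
I = -5 (I = (-1/1)*(0 + 5) = -1*1*5 = -1*5 = -5)
-(3² + I)² = -(3² - 5)² = -(9 - 5)² = -1*4² = -1*16 = -16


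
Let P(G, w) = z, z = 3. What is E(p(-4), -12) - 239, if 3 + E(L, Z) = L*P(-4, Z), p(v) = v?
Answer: -254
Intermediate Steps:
P(G, w) = 3
E(L, Z) = -3 + 3*L (E(L, Z) = -3 + L*3 = -3 + 3*L)
E(p(-4), -12) - 239 = (-3 + 3*(-4)) - 239 = (-3 - 12) - 239 = -15 - 239 = -254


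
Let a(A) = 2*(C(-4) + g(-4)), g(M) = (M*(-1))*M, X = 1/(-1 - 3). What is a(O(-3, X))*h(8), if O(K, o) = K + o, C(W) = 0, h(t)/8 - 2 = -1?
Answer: -256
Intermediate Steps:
h(t) = 8 (h(t) = 16 + 8*(-1) = 16 - 8 = 8)
X = -1/4 (X = 1/(-4) = -1/4 ≈ -0.25000)
g(M) = -M**2 (g(M) = (-M)*M = -M**2)
a(A) = -32 (a(A) = 2*(0 - 1*(-4)**2) = 2*(0 - 1*16) = 2*(0 - 16) = 2*(-16) = -32)
a(O(-3, X))*h(8) = -32*8 = -256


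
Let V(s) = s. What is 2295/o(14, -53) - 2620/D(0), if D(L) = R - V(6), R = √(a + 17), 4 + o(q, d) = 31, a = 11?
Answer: 2050 + 655*√7 ≈ 3783.0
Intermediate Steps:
o(q, d) = 27 (o(q, d) = -4 + 31 = 27)
R = 2*√7 (R = √(11 + 17) = √28 = 2*√7 ≈ 5.2915)
D(L) = -6 + 2*√7 (D(L) = 2*√7 - 1*6 = 2*√7 - 6 = -6 + 2*√7)
2295/o(14, -53) - 2620/D(0) = 2295/27 - 2620/(-6 + 2*√7) = 2295*(1/27) - 2620/(-6 + 2*√7) = 85 - 2620/(-6 + 2*√7)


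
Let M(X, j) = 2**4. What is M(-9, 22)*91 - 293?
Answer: 1163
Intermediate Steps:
M(X, j) = 16
M(-9, 22)*91 - 293 = 16*91 - 293 = 1456 - 293 = 1163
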